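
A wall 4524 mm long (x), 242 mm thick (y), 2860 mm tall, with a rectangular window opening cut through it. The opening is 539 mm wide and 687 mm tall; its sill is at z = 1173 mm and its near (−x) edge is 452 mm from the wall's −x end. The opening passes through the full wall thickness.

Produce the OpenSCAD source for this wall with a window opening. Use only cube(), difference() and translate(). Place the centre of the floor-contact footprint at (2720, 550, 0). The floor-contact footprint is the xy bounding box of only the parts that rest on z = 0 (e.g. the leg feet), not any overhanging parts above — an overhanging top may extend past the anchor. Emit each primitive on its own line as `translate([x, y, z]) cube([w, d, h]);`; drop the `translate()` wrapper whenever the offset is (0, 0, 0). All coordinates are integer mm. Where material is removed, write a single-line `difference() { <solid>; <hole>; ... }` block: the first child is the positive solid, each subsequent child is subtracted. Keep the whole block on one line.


difference() { translate([458, 429, 0]) cube([4524, 242, 2860]); translate([910, 429, 1173]) cube([539, 242, 687]); }


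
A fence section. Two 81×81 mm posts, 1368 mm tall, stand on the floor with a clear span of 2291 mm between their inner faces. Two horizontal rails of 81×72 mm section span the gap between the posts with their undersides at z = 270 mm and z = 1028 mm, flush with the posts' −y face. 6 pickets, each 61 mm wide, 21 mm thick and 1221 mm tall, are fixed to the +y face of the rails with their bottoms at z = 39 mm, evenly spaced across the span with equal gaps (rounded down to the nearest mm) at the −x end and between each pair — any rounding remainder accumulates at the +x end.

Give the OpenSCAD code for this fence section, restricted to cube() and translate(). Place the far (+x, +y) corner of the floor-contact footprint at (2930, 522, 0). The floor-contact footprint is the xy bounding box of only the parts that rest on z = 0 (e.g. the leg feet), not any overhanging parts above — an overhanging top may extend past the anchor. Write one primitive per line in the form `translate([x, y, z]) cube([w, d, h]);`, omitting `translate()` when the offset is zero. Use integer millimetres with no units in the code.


translate([477, 441, 0]) cube([81, 81, 1368]);
translate([2849, 441, 0]) cube([81, 81, 1368]);
translate([558, 441, 270]) cube([2291, 81, 72]);
translate([558, 441, 1028]) cube([2291, 81, 72]);
translate([833, 522, 39]) cube([61, 21, 1221]);
translate([1169, 522, 39]) cube([61, 21, 1221]);
translate([1505, 522, 39]) cube([61, 21, 1221]);
translate([1841, 522, 39]) cube([61, 21, 1221]);
translate([2177, 522, 39]) cube([61, 21, 1221]);
translate([2513, 522, 39]) cube([61, 21, 1221]);


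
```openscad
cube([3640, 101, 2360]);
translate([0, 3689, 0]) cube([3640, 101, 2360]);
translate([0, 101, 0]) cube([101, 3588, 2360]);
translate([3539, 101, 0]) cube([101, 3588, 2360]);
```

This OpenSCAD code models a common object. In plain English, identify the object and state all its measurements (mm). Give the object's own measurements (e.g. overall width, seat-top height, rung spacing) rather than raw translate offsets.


The wall frame of a small rectangular building: four walls, each 2360 mm tall and 101 mm thick, enclosing a footprint 3640 mm (x) by 3790 mm (y) outside-to-outside, with no floor or roof. The front and back walls (the −y and +y sides) span the full width; the two side walls fit between them.


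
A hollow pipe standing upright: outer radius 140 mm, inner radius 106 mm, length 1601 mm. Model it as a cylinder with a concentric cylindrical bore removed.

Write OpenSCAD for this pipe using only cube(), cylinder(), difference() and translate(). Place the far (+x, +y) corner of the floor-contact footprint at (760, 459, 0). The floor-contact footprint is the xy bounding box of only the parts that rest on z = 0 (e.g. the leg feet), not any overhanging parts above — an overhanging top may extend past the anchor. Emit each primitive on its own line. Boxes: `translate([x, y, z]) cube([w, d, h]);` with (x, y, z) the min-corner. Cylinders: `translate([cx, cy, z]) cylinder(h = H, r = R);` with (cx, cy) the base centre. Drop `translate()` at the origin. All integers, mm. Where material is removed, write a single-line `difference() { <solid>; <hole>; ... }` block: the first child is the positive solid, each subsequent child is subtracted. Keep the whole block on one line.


difference() { translate([620, 319, 0]) cylinder(h = 1601, r = 140); translate([620, 319, 0]) cylinder(h = 1601, r = 106); }


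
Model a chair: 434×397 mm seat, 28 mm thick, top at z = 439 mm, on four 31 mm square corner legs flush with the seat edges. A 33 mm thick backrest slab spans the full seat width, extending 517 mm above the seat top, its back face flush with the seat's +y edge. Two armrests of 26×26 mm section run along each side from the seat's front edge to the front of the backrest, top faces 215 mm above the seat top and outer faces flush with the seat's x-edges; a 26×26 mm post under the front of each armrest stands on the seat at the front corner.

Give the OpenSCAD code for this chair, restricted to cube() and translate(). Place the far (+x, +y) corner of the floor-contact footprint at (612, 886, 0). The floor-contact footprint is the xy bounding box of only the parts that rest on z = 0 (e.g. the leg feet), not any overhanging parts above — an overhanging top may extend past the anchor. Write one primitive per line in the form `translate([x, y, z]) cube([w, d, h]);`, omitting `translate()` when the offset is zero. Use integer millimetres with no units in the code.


translate([178, 489, 411]) cube([434, 397, 28]);
translate([178, 489, 0]) cube([31, 31, 411]);
translate([581, 489, 0]) cube([31, 31, 411]);
translate([178, 855, 0]) cube([31, 31, 411]);
translate([581, 855, 0]) cube([31, 31, 411]);
translate([178, 853, 439]) cube([434, 33, 517]);
translate([178, 489, 628]) cube([26, 364, 26]);
translate([586, 489, 628]) cube([26, 364, 26]);
translate([178, 489, 439]) cube([26, 26, 189]);
translate([586, 489, 439]) cube([26, 26, 189]);


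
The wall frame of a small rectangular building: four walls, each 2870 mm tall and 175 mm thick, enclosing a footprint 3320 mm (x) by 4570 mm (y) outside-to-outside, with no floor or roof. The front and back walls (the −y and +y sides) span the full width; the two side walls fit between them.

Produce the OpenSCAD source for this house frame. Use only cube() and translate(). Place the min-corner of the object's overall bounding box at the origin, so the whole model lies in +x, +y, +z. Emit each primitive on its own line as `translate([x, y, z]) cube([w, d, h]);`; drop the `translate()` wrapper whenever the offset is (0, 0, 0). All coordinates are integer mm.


cube([3320, 175, 2870]);
translate([0, 4395, 0]) cube([3320, 175, 2870]);
translate([0, 175, 0]) cube([175, 4220, 2870]);
translate([3145, 175, 0]) cube([175, 4220, 2870]);


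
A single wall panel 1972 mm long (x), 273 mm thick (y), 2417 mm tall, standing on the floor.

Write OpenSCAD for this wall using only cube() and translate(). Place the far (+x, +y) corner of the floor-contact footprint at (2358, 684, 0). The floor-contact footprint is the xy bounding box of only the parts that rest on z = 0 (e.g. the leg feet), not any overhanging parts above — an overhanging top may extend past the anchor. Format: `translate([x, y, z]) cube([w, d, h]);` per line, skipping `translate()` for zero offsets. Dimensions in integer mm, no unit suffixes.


translate([386, 411, 0]) cube([1972, 273, 2417]);


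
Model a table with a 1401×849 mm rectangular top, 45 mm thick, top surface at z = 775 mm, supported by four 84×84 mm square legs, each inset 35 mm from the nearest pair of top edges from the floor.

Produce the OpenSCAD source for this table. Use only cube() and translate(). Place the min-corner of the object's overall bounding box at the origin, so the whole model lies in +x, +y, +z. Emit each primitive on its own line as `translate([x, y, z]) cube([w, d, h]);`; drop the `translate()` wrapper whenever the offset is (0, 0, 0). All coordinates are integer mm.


translate([0, 0, 730]) cube([1401, 849, 45]);
translate([35, 35, 0]) cube([84, 84, 730]);
translate([1282, 35, 0]) cube([84, 84, 730]);
translate([35, 730, 0]) cube([84, 84, 730]);
translate([1282, 730, 0]) cube([84, 84, 730]);


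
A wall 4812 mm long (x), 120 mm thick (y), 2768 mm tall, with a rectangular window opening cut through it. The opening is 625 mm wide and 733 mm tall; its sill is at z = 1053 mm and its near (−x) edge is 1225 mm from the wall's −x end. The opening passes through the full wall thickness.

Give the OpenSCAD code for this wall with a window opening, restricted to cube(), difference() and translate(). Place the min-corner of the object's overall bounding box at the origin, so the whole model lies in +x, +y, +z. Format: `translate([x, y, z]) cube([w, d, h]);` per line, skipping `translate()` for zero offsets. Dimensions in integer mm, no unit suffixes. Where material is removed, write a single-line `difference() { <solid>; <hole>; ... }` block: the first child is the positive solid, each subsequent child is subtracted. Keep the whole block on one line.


difference() { cube([4812, 120, 2768]); translate([1225, 0, 1053]) cube([625, 120, 733]); }


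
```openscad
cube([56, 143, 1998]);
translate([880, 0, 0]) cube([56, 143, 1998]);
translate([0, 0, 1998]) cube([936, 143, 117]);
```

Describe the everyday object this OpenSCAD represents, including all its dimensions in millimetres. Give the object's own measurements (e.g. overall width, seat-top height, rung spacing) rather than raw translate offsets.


A door frame. The clear opening is 824 mm wide and 1998 mm high. Two 56 mm wide jambs, 143 mm deep, stand either side of the opening from the floor to the top of the opening. A 117 mm thick head sits across the top of both jambs, spanning the full outside width of the frame.


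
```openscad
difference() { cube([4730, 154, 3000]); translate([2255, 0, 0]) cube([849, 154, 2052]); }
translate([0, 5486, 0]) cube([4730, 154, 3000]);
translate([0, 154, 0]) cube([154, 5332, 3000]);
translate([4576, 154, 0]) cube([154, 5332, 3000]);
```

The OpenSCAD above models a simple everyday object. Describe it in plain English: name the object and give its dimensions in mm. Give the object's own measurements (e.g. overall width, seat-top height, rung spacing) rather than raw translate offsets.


A single room: four walls, each 3000 mm tall and 154 mm thick, enclosing an outside footprint 4730×5640 mm (x × y), no floor or roof. The front and back walls (−y and +y sides) run the full x-width; the side walls fit between their inner faces. A door opening 849 mm wide and 2052 mm tall is cut through the front wall from the floor up, its −x edge 2255 mm from the wall's −x end.


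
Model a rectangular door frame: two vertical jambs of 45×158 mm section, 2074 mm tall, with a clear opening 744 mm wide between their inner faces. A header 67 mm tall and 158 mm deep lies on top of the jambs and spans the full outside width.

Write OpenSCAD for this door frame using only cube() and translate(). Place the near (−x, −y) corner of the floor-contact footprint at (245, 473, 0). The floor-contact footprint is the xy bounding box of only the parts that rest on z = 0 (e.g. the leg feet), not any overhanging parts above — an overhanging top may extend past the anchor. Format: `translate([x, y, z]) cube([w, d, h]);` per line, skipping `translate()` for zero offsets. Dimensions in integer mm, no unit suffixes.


translate([245, 473, 0]) cube([45, 158, 2074]);
translate([1034, 473, 0]) cube([45, 158, 2074]);
translate([245, 473, 2074]) cube([834, 158, 67]);


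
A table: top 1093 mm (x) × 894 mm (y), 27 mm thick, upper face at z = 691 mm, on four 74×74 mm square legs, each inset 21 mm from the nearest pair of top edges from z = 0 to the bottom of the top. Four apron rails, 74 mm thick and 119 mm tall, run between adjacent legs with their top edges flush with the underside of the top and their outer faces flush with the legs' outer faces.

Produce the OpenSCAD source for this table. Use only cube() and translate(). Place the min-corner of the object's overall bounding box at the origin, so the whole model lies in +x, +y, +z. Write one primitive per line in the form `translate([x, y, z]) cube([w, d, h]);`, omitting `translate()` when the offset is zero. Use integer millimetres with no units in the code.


translate([0, 0, 664]) cube([1093, 894, 27]);
translate([21, 21, 0]) cube([74, 74, 664]);
translate([998, 21, 0]) cube([74, 74, 664]);
translate([21, 799, 0]) cube([74, 74, 664]);
translate([998, 799, 0]) cube([74, 74, 664]);
translate([95, 21, 545]) cube([903, 74, 119]);
translate([95, 799, 545]) cube([903, 74, 119]);
translate([21, 95, 545]) cube([74, 704, 119]);
translate([998, 95, 545]) cube([74, 704, 119]);


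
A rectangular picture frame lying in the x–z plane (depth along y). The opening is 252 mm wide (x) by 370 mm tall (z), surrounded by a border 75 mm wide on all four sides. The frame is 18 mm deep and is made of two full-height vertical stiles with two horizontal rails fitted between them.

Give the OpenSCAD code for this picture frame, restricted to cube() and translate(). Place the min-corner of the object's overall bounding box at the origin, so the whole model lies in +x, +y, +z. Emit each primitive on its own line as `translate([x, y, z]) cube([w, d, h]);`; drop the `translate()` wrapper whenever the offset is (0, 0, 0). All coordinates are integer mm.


cube([75, 18, 520]);
translate([327, 0, 0]) cube([75, 18, 520]);
translate([75, 0, 0]) cube([252, 18, 75]);
translate([75, 0, 445]) cube([252, 18, 75]);


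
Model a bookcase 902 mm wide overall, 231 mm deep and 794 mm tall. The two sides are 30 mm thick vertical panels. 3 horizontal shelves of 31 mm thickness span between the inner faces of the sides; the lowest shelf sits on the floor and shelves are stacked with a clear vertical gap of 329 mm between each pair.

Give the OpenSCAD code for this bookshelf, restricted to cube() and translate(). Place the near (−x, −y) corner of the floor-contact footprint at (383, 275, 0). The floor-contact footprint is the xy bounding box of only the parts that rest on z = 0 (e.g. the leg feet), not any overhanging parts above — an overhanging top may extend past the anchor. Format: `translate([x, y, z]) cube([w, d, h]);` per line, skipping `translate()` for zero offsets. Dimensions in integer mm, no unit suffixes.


translate([383, 275, 0]) cube([30, 231, 794]);
translate([1255, 275, 0]) cube([30, 231, 794]);
translate([413, 275, 0]) cube([842, 231, 31]);
translate([413, 275, 360]) cube([842, 231, 31]);
translate([413, 275, 720]) cube([842, 231, 31]);


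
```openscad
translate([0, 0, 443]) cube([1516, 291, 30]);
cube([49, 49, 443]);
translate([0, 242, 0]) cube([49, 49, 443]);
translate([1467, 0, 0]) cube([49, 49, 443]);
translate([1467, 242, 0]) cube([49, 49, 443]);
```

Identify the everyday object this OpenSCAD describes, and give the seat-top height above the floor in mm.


A bench. The seat-top height is 473 mm.

A long slab on four corner posts — a bench. The slab sits at z = 443 with thickness 30, so the top is 443 + 30 = 473 mm.


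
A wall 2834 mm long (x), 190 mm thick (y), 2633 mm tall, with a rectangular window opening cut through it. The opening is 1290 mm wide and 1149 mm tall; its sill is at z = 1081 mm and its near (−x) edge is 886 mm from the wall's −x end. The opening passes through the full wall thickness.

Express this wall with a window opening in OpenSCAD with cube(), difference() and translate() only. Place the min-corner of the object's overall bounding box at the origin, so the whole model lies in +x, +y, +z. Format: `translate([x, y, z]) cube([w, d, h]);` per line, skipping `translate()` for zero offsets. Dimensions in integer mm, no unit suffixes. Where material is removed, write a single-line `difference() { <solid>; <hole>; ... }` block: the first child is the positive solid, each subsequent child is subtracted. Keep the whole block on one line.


difference() { cube([2834, 190, 2633]); translate([886, 0, 1081]) cube([1290, 190, 1149]); }


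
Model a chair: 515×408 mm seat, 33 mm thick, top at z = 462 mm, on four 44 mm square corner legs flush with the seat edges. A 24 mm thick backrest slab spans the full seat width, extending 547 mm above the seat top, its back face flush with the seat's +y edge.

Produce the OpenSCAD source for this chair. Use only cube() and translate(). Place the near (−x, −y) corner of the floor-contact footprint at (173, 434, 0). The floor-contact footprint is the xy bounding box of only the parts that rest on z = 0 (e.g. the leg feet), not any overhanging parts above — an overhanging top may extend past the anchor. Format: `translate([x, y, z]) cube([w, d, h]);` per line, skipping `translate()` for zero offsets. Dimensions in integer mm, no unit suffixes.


translate([173, 434, 429]) cube([515, 408, 33]);
translate([173, 434, 0]) cube([44, 44, 429]);
translate([644, 434, 0]) cube([44, 44, 429]);
translate([173, 798, 0]) cube([44, 44, 429]);
translate([644, 798, 0]) cube([44, 44, 429]);
translate([173, 818, 462]) cube([515, 24, 547]);


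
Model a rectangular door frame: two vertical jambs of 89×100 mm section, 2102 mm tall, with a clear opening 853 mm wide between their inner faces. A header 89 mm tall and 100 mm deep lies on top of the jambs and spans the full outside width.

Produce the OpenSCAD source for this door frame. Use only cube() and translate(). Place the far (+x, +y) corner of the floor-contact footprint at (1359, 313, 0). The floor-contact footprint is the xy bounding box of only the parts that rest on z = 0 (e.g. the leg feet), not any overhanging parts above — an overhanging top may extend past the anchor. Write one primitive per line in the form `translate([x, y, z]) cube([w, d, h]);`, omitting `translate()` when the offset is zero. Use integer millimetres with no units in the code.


translate([328, 213, 0]) cube([89, 100, 2102]);
translate([1270, 213, 0]) cube([89, 100, 2102]);
translate([328, 213, 2102]) cube([1031, 100, 89]);


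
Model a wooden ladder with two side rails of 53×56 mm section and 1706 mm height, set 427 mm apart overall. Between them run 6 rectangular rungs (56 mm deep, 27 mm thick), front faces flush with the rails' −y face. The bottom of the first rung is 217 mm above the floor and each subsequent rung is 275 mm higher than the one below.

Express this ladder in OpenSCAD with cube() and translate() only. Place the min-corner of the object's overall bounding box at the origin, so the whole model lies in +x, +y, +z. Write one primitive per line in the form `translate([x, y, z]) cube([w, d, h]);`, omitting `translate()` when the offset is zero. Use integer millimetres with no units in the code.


cube([53, 56, 1706]);
translate([374, 0, 0]) cube([53, 56, 1706]);
translate([53, 0, 217]) cube([321, 56, 27]);
translate([53, 0, 492]) cube([321, 56, 27]);
translate([53, 0, 767]) cube([321, 56, 27]);
translate([53, 0, 1042]) cube([321, 56, 27]);
translate([53, 0, 1317]) cube([321, 56, 27]);
translate([53, 0, 1592]) cube([321, 56, 27]);


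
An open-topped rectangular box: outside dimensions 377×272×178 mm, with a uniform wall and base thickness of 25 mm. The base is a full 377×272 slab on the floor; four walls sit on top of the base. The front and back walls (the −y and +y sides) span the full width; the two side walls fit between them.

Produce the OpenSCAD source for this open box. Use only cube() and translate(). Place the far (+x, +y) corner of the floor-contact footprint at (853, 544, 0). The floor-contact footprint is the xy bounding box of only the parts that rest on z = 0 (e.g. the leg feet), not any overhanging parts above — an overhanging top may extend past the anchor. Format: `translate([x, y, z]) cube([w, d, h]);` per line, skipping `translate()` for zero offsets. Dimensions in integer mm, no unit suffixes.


translate([476, 272, 0]) cube([377, 272, 25]);
translate([476, 272, 25]) cube([377, 25, 153]);
translate([476, 519, 25]) cube([377, 25, 153]);
translate([476, 297, 25]) cube([25, 222, 153]);
translate([828, 297, 25]) cube([25, 222, 153]);


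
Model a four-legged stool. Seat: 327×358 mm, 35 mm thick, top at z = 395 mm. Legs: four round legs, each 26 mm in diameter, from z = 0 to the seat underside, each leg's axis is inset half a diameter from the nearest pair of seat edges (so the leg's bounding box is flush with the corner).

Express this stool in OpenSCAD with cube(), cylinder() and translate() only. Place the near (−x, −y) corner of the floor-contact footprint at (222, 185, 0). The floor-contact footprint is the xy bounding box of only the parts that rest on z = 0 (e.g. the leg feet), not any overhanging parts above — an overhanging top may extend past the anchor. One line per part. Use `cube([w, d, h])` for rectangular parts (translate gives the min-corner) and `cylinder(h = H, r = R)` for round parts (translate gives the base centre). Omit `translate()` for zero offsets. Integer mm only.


translate([222, 185, 360]) cube([327, 358, 35]);
translate([235, 198, 0]) cylinder(h = 360, r = 13);
translate([536, 198, 0]) cylinder(h = 360, r = 13);
translate([235, 530, 0]) cylinder(h = 360, r = 13);
translate([536, 530, 0]) cylinder(h = 360, r = 13);


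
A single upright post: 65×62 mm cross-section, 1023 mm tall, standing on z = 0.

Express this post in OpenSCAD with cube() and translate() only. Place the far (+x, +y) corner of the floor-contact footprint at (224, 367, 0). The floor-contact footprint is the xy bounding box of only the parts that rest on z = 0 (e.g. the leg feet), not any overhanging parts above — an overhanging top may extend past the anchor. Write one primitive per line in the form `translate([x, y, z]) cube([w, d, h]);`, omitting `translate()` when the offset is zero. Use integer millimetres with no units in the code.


translate([159, 305, 0]) cube([65, 62, 1023]);


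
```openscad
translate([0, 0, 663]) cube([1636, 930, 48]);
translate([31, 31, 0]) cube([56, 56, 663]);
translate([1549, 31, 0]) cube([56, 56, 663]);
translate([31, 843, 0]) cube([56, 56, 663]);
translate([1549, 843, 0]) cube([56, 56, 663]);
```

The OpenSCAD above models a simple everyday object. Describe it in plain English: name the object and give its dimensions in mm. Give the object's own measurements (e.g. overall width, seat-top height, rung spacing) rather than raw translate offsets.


A table: top 1636 mm (x) × 930 mm (y), 48 mm thick, upper face at z = 711 mm, on four 56×56 mm square legs, each inset 31 mm from the nearest pair of top edges from z = 0 to the bottom of the top.


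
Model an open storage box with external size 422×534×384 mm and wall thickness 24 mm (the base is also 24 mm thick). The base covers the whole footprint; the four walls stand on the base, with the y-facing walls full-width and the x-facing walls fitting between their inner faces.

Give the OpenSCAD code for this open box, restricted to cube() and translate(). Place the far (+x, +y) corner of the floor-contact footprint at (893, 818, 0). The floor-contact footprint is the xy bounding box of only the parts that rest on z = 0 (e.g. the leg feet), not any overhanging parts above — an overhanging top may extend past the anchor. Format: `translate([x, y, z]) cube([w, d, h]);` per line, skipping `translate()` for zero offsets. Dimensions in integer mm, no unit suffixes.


translate([471, 284, 0]) cube([422, 534, 24]);
translate([471, 284, 24]) cube([422, 24, 360]);
translate([471, 794, 24]) cube([422, 24, 360]);
translate([471, 308, 24]) cube([24, 486, 360]);
translate([869, 308, 24]) cube([24, 486, 360]);


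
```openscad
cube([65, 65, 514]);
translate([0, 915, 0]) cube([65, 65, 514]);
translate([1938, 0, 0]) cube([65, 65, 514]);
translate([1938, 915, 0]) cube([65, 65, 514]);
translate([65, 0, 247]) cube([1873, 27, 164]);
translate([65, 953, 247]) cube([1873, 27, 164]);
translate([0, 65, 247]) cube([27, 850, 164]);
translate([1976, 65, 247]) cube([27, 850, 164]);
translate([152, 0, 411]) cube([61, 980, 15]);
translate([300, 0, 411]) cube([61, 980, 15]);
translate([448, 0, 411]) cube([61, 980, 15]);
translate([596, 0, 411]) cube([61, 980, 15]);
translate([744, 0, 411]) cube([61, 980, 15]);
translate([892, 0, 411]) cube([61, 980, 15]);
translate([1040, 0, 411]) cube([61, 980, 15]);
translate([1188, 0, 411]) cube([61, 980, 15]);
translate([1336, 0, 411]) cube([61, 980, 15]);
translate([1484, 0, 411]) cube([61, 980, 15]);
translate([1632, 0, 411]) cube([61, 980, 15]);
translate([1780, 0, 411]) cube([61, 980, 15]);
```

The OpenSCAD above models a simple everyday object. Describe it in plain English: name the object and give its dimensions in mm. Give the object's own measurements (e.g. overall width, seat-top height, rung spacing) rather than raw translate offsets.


A bed frame 2003 mm long (x) by 980 mm wide (y). Four 65×65 mm corner posts, 514 mm tall, at the corners of the footprint. Four rails of 27 mm thickness and 164 mm height run between adjacent posts with their undersides at z = 247 mm, their outer faces flush with the outside of the frame (the two x-running rails run between the posts' inner faces; the two y-running rails run between the posts' inner faces). 12 slats, each 61 mm wide (x) and 15 mm thick, lie across the top of the two x-running rails, running the full 980 mm width of the frame in y; along x they sit between the end posts with a 87 mm gap after the −x posts and between neighbouring slats, leaving 97 mm before the +x posts.


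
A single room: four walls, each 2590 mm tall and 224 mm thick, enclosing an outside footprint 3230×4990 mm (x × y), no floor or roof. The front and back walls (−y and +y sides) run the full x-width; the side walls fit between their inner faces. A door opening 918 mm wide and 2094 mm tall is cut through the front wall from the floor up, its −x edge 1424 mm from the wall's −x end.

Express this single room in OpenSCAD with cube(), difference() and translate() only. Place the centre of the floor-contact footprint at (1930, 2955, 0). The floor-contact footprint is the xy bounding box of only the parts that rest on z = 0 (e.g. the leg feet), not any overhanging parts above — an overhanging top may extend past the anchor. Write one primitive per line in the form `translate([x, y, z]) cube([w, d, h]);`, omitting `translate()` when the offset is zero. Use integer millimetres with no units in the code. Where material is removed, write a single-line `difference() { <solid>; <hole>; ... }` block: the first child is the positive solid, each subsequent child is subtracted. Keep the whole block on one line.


difference() { translate([315, 460, 0]) cube([3230, 224, 2590]); translate([1739, 460, 0]) cube([918, 224, 2094]); }
translate([315, 5226, 0]) cube([3230, 224, 2590]);
translate([315, 684, 0]) cube([224, 4542, 2590]);
translate([3321, 684, 0]) cube([224, 4542, 2590]);


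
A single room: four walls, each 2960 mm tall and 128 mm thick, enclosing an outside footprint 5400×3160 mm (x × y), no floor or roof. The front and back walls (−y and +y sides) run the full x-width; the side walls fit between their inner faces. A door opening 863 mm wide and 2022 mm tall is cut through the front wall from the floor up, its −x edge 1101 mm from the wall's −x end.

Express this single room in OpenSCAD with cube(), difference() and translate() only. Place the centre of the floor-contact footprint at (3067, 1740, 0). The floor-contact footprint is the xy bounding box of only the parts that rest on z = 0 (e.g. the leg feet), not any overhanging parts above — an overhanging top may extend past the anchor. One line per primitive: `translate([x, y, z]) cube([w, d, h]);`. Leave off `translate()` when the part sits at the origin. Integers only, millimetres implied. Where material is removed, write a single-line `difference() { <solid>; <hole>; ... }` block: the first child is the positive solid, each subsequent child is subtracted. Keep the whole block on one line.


difference() { translate([367, 160, 0]) cube([5400, 128, 2960]); translate([1468, 160, 0]) cube([863, 128, 2022]); }
translate([367, 3192, 0]) cube([5400, 128, 2960]);
translate([367, 288, 0]) cube([128, 2904, 2960]);
translate([5639, 288, 0]) cube([128, 2904, 2960]);


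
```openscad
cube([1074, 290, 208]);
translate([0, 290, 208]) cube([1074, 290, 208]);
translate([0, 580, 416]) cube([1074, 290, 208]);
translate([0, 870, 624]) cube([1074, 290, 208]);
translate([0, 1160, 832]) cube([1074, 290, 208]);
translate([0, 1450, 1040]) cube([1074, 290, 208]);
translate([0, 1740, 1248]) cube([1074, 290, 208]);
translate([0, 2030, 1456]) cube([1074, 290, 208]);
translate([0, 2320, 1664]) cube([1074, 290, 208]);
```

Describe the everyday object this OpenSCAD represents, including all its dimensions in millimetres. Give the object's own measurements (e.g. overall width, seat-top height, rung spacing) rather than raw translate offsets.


A straight staircase of 9 solid steps. Each step is 1074 mm wide (x), 290 mm deep (y, the going) and 208 mm tall (the rise). The first step rests on the floor; each subsequent step sits one going further in +y and one rise higher in +z, directly behind and above the previous step with no overlap.


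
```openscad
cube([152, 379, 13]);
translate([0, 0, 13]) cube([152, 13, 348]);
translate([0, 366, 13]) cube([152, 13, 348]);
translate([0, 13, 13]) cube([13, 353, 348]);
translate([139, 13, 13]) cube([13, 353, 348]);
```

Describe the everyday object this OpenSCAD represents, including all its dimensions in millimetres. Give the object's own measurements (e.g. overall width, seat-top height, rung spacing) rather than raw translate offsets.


An open-topped rectangular box: outside dimensions 152×379×361 mm, with a uniform wall and base thickness of 13 mm. The base is a full 152×379 slab on the floor; four walls sit on top of the base. The front and back walls (the −y and +y sides) span the full width; the two side walls fit between them.


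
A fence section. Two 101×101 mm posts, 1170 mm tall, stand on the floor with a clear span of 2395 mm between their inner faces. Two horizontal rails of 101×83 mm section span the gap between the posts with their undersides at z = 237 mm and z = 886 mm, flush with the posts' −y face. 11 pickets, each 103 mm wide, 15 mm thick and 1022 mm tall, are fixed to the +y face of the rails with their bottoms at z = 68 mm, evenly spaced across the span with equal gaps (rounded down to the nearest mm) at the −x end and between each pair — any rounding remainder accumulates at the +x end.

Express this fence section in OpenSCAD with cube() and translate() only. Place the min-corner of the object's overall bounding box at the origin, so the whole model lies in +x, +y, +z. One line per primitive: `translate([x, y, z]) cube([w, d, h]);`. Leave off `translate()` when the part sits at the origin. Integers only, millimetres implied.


cube([101, 101, 1170]);
translate([2496, 0, 0]) cube([101, 101, 1170]);
translate([101, 0, 237]) cube([2395, 101, 83]);
translate([101, 0, 886]) cube([2395, 101, 83]);
translate([206, 101, 68]) cube([103, 15, 1022]);
translate([414, 101, 68]) cube([103, 15, 1022]);
translate([622, 101, 68]) cube([103, 15, 1022]);
translate([830, 101, 68]) cube([103, 15, 1022]);
translate([1038, 101, 68]) cube([103, 15, 1022]);
translate([1246, 101, 68]) cube([103, 15, 1022]);
translate([1454, 101, 68]) cube([103, 15, 1022]);
translate([1662, 101, 68]) cube([103, 15, 1022]);
translate([1870, 101, 68]) cube([103, 15, 1022]);
translate([2078, 101, 68]) cube([103, 15, 1022]);
translate([2286, 101, 68]) cube([103, 15, 1022]);


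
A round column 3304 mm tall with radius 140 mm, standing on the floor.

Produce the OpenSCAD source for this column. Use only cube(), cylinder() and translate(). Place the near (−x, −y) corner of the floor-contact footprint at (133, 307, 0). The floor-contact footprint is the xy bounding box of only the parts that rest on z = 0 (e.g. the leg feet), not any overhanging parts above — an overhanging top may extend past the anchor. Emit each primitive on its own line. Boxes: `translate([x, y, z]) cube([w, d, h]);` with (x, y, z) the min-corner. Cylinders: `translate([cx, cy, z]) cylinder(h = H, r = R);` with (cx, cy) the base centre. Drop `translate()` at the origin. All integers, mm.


translate([273, 447, 0]) cylinder(h = 3304, r = 140);


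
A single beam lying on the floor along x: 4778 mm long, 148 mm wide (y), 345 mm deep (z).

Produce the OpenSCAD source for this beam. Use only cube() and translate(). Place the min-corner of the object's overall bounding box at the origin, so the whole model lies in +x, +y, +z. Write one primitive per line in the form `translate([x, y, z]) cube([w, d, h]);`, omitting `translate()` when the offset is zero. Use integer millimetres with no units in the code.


cube([4778, 148, 345]);


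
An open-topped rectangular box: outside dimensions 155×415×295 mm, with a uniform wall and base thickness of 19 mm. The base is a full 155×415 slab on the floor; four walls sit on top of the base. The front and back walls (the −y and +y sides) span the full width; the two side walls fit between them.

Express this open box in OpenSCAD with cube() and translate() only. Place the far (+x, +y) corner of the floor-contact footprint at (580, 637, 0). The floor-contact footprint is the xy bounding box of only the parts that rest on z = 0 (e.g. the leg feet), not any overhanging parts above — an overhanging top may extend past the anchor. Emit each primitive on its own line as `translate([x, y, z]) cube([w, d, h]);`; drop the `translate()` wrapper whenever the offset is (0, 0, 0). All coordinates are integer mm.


translate([425, 222, 0]) cube([155, 415, 19]);
translate([425, 222, 19]) cube([155, 19, 276]);
translate([425, 618, 19]) cube([155, 19, 276]);
translate([425, 241, 19]) cube([19, 377, 276]);
translate([561, 241, 19]) cube([19, 377, 276]);


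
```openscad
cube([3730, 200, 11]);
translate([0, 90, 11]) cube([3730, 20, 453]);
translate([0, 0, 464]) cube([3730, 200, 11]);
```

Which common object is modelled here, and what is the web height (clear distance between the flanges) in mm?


An I-beam. The web height is 453 mm.

Two wide flanges with a thin centred web — an I-beam. Overall 475 mm minus two 11 mm flanges gives a web of 475 − 2·11 = 453 mm.


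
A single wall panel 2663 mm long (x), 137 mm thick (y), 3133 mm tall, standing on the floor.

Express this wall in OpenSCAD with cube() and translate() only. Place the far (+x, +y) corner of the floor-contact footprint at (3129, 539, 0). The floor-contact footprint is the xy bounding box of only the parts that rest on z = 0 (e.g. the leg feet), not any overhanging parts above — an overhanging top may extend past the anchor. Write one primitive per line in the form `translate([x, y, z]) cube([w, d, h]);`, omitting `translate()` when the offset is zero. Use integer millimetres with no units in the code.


translate([466, 402, 0]) cube([2663, 137, 3133]);


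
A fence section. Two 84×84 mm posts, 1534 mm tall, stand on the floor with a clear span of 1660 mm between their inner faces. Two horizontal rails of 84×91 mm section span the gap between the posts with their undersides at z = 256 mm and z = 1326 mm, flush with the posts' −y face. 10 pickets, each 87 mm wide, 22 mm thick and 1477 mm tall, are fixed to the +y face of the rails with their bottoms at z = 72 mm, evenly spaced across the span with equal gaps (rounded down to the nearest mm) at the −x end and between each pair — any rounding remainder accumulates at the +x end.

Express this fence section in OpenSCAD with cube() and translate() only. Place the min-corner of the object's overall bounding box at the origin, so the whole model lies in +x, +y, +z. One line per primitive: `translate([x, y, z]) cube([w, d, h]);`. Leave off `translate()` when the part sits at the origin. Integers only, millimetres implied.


cube([84, 84, 1534]);
translate([1744, 0, 0]) cube([84, 84, 1534]);
translate([84, 0, 256]) cube([1660, 84, 91]);
translate([84, 0, 1326]) cube([1660, 84, 91]);
translate([155, 84, 72]) cube([87, 22, 1477]);
translate([313, 84, 72]) cube([87, 22, 1477]);
translate([471, 84, 72]) cube([87, 22, 1477]);
translate([629, 84, 72]) cube([87, 22, 1477]);
translate([787, 84, 72]) cube([87, 22, 1477]);
translate([945, 84, 72]) cube([87, 22, 1477]);
translate([1103, 84, 72]) cube([87, 22, 1477]);
translate([1261, 84, 72]) cube([87, 22, 1477]);
translate([1419, 84, 72]) cube([87, 22, 1477]);
translate([1577, 84, 72]) cube([87, 22, 1477]);


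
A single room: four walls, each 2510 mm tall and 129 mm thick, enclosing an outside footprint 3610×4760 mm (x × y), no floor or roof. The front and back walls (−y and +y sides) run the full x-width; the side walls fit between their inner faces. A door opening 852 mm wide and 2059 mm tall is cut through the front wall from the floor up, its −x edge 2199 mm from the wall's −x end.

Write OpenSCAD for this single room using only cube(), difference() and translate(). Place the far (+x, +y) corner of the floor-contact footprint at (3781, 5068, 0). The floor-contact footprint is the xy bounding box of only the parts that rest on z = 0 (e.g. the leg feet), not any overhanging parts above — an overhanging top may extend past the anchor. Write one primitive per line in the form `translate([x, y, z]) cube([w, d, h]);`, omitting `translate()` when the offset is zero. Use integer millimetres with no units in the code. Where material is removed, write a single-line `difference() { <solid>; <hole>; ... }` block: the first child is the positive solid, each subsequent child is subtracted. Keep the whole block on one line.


difference() { translate([171, 308, 0]) cube([3610, 129, 2510]); translate([2370, 308, 0]) cube([852, 129, 2059]); }
translate([171, 4939, 0]) cube([3610, 129, 2510]);
translate([171, 437, 0]) cube([129, 4502, 2510]);
translate([3652, 437, 0]) cube([129, 4502, 2510]);


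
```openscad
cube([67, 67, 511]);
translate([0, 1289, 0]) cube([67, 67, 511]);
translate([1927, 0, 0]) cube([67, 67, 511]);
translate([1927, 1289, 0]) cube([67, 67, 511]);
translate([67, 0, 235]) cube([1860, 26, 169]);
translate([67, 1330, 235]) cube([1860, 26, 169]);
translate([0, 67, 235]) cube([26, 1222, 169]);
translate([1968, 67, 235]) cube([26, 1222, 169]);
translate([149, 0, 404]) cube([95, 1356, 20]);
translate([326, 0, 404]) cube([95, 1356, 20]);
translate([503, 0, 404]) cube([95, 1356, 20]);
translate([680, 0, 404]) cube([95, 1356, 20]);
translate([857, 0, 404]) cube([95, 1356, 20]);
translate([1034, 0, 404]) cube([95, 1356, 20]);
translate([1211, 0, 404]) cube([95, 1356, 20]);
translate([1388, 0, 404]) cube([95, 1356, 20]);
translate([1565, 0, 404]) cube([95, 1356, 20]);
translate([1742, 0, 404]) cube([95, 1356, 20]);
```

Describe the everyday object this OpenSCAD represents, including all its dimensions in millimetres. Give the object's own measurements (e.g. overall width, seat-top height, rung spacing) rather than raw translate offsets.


A bed frame 1994 mm long (x) by 1356 mm wide (y). Four 67×67 mm corner posts, 511 mm tall, at the corners of the footprint. Four rails of 26 mm thickness and 169 mm height run between adjacent posts with their undersides at z = 235 mm, their outer faces flush with the outside of the frame (the two x-running rails run between the posts' inner faces; the two y-running rails run between the posts' inner faces). 10 slats, each 95 mm wide (x) and 20 mm thick, lie across the top of the two x-running rails, running the full 1356 mm width of the frame in y; along x they sit between the end posts with a 82 mm gap after the −x posts and between neighbouring slats, leaving 90 mm before the +x posts.


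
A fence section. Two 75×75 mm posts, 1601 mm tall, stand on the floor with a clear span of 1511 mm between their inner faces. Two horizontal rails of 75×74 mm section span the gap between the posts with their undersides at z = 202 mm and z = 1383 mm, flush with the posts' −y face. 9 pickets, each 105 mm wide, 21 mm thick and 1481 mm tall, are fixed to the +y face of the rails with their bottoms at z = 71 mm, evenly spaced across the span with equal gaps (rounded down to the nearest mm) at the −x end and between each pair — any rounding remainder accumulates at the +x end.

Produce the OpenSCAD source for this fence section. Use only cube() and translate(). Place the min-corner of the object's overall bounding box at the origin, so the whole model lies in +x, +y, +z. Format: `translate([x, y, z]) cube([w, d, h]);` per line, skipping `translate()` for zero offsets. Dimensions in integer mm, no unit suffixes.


cube([75, 75, 1601]);
translate([1586, 0, 0]) cube([75, 75, 1601]);
translate([75, 0, 202]) cube([1511, 75, 74]);
translate([75, 0, 1383]) cube([1511, 75, 74]);
translate([131, 75, 71]) cube([105, 21, 1481]);
translate([292, 75, 71]) cube([105, 21, 1481]);
translate([453, 75, 71]) cube([105, 21, 1481]);
translate([614, 75, 71]) cube([105, 21, 1481]);
translate([775, 75, 71]) cube([105, 21, 1481]);
translate([936, 75, 71]) cube([105, 21, 1481]);
translate([1097, 75, 71]) cube([105, 21, 1481]);
translate([1258, 75, 71]) cube([105, 21, 1481]);
translate([1419, 75, 71]) cube([105, 21, 1481]);
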